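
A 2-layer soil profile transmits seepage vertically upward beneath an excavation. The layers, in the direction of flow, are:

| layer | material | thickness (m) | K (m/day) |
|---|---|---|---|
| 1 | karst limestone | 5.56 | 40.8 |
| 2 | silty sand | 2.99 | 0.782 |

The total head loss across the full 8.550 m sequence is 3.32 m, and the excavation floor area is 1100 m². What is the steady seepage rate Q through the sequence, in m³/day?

Flow is perpendicular to layering, so the layers act in series and the equivalent K is the thickness-weighted harmonic mean.
Total thickness L = 5.56 + 2.99 = 8.550 m.
Σ(b_i/K_i) = 5.56/40.8 + 2.99/0.782 = 3.960 d.
K_eq = L / Σ(b_i/K_i) = 8.550 / 3.960 = 2.159 m/day.
Q = K_eq · A · (Δh/L) = 2.159 × 1100 × (3.32/8.550) = 922.3 m³/day.

922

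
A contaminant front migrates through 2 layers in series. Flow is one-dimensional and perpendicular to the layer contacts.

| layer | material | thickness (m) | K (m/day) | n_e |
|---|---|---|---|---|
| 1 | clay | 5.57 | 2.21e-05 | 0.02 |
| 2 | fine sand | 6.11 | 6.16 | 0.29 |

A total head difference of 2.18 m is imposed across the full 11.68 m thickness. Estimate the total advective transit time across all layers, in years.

596

With flow normal to the layers, continuity requires the same specific discharge q through every layer.
Σ(b_i/K_i) = 5.57/2.21e-05 + 6.11/6.16 = 2.520e+05 d.
q = Δh / Σ(b_i/K_i) = 2.18 / 2.520e+05 = 8.650e-06 m/day.
In each layer the seepage velocity is v_i = q/n_i, so the layer transit time is t_i = b_i·n_i / q:
  layer 1 (clay): t_1 = 5.57 × 0.02 / 8.650e-06 = 12879 d
  layer 2 (fine sand): t_2 = 6.11 × 0.29 / 8.650e-06 = 2.049e+05 d
Total t = Σ t_i = 2.177e+05 days = 596.1 years.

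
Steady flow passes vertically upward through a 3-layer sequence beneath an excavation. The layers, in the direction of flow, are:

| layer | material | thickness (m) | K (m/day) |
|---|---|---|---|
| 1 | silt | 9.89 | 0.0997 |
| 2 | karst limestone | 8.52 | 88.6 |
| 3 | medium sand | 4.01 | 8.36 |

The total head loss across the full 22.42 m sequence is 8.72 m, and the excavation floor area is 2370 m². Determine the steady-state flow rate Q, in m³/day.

207

Flow is perpendicular to layering, so the layers act in series and the equivalent K is the thickness-weighted harmonic mean.
Total thickness L = 9.89 + 8.52 + 4.01 = 22.42 m.
Σ(b_i/K_i) = 9.89/0.0997 + 8.52/88.6 + 4.01/8.36 = 99.77 d.
K_eq = L / Σ(b_i/K_i) = 22.42 / 99.77 = 0.2247 m/day.
Q = K_eq · A · (Δh/L) = 0.2247 × 2370 × (8.72/22.42) = 207.1 m³/day.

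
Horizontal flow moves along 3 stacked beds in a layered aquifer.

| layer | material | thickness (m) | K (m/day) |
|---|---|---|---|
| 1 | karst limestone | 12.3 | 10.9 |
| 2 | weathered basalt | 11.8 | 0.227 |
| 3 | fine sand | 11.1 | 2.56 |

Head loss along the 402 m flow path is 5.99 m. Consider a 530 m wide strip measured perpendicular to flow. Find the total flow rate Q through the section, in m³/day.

Flow is parallel to layering, so each bed carries its own Darcy discharge and the transmissivities add.
Σ(K_i·b_i) = 10.9×12.3 + 0.227×11.8 + 2.56×11.1 = 165.2 m²/day.
Hydraulic gradient i = Δh / L = 5.99 / 402 = 0.01490.
Q = Σ(K_i·b_i) · W · i = 165.2 × 530 × 0.01490 = 1304 m³/day.

1300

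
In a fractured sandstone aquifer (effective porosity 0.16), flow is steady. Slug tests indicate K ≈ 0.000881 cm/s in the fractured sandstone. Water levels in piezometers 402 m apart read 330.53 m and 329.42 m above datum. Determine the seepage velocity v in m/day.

0.0131

Convert K: 0.000881 cm/s × 864 = 0.7612 m/day.
Hydraulic gradient i = (330.53 − 329.42) / 402 = 1.11 / 402 = 0.002761.
Darcy flux q = K · i = 0.7612 × 0.002761 = 0.002102 m/day.
Seepage velocity v = q / n_e = 0.002102 / 0.16 = 0.01314 m/day.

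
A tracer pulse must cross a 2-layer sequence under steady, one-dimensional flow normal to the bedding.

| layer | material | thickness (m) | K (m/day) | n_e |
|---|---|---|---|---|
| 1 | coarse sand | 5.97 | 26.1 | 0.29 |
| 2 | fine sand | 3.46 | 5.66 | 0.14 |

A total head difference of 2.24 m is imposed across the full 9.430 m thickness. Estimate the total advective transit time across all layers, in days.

0.831

With flow normal to the layers, continuity requires the same specific discharge q through every layer.
Σ(b_i/K_i) = 5.97/26.1 + 3.46/5.66 = 0.8400 d.
q = Δh / Σ(b_i/K_i) = 2.24 / 0.8400 = 2.667 m/day.
In each layer the seepage velocity is v_i = q/n_i, so the layer transit time is t_i = b_i·n_i / q:
  layer 1 (coarse sand): t_1 = 5.97 × 0.29 / 2.667 = 0.6493 d
  layer 2 (fine sand): t_2 = 3.46 × 0.14 / 2.667 = 0.1817 d
Total t = Σ t_i = 0.8309 days.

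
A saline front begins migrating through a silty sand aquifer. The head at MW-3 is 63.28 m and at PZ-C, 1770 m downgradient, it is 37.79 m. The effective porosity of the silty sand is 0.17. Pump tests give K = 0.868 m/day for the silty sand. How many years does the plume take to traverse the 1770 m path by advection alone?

Hydraulic gradient i = (63.28 − 37.79) / 1770 = 25.49 / 1770 = 0.01440.
Darcy flux q = K · i = 0.8680 × 0.01440 = 0.01250 m/day.
Seepage velocity v = q / n_e = 0.01250 / 0.17 = 0.07353 m/day.
Travel time t = L / v = 1770 / 0.07353 = 24072 days = 65.90 years.

65.9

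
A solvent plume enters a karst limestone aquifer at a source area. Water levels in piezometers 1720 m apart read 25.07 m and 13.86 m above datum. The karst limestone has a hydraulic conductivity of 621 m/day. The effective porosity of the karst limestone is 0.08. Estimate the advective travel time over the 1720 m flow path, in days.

34.0

Hydraulic gradient i = (25.07 − 13.86) / 1720 = 11.21 / 1720 = 0.006517.
Darcy flux q = K · i = 621.0 × 0.006517 = 4.047 m/day.
Seepage velocity v = q / n_e = 4.047 / 0.08 = 50.59 m/day.
Travel time t = L / v = 1720 / 50.59 = 34.00 days.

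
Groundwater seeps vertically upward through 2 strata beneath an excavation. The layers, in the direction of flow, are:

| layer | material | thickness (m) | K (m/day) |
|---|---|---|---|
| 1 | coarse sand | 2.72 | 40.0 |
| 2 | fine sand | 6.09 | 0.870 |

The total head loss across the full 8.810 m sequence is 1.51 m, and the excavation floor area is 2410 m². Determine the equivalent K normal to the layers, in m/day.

Flow is perpendicular to layering, so the layers act in series and the equivalent K is the thickness-weighted harmonic mean.
Total thickness L = 2.72 + 6.09 = 8.810 m.
Σ(b_i/K_i) = 2.72/40.0 + 6.09/0.870 = 7.068 d.
K_eq = L / Σ(b_i/K_i) = 8.810 / 7.068 = 1.246 m/day.

1.25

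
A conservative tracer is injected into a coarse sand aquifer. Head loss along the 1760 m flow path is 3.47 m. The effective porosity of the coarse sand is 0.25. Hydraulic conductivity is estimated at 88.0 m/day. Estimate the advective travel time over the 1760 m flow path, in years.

Hydraulic gradient i = Δh / L = 3.47 / 1760 = 0.001972.
Darcy flux q = K · i = 88.00 × 0.001972 = 0.1735 m/day.
Seepage velocity v = q / n_e = 0.1735 / 0.25 = 0.6940 m/day.
Travel time t = L / v = 1760 / 0.6940 = 2536 days = 6.943 years.

6.94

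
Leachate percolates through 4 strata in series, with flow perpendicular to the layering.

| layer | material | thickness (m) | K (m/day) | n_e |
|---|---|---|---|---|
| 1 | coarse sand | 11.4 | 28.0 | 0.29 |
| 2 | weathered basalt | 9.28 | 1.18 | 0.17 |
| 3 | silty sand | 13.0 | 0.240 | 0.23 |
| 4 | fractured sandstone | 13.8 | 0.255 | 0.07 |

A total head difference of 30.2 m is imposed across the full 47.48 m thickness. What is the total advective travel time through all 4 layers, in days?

With flow normal to the layers, continuity requires the same specific discharge q through every layer.
Σ(b_i/K_i) = 11.4/28.0 + 9.28/1.18 + 13.0/0.240 + 13.8/0.255 = 116.6 d.
q = Δh / Σ(b_i/K_i) = 30.2 / 116.6 = 0.2591 m/day.
In each layer the seepage velocity is v_i = q/n_i, so the layer transit time is t_i = b_i·n_i / q:
  layer 1 (coarse sand): t_1 = 11.4 × 0.29 / 0.2591 = 12.76 d
  layer 2 (weathered basalt): t_2 = 9.28 × 0.17 / 0.2591 = 6.089 d
  layer 3 (silty sand): t_3 = 13.0 × 0.23 / 0.2591 = 11.54 d
  layer 4 (fractured sandstone): t_4 = 13.8 × 0.07 / 0.2591 = 3.728 d
Total t = Σ t_i = 34.12 days.

34.1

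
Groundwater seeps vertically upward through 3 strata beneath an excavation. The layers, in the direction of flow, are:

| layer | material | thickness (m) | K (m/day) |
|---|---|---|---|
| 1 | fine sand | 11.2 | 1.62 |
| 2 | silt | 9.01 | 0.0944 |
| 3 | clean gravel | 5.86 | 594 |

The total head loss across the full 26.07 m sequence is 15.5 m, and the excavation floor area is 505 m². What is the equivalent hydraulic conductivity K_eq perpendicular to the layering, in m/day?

0.255

Flow is perpendicular to layering, so the layers act in series and the equivalent K is the thickness-weighted harmonic mean.
Total thickness L = 11.2 + 9.01 + 5.86 = 26.07 m.
Σ(b_i/K_i) = 11.2/1.62 + 9.01/0.0944 + 5.86/594 = 102.4 d.
K_eq = L / Σ(b_i/K_i) = 26.07 / 102.4 = 0.2547 m/day.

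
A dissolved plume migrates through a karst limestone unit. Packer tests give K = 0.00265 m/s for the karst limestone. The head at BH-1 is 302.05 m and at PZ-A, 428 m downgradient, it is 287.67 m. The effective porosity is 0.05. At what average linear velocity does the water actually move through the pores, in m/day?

Convert K: 0.00265 m/s × 86400 = 229.0 m/day.
Hydraulic gradient i = (302.05 − 287.67) / 428 = 14.38 / 428 = 0.03360.
Darcy flux q = K · i = 229.0 × 0.03360 = 7.693 m/day.
Seepage velocity v = q / n_e = 7.693 / 0.05 = 153.9 m/day.

154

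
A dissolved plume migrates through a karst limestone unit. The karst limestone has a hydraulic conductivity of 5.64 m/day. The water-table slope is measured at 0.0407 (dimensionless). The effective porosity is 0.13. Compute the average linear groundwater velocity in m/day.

Hydraulic gradient i = 0.0407.
Darcy flux q = K · i = 5.640 × 0.04070 = 0.2295 m/day.
Seepage velocity v = q / n_e = 0.2295 / 0.13 = 1.766 m/day.

1.77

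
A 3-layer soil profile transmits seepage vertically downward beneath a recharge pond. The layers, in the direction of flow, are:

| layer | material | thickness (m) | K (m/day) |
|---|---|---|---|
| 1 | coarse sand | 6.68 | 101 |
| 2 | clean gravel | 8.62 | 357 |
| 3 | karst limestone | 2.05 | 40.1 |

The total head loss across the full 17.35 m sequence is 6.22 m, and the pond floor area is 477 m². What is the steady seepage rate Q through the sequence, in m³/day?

21000

Flow is perpendicular to layering, so the layers act in series and the equivalent K is the thickness-weighted harmonic mean.
Total thickness L = 6.68 + 8.62 + 2.05 = 17.35 m.
Σ(b_i/K_i) = 6.68/101 + 8.62/357 + 2.05/40.1 = 0.1414 d.
K_eq = L / Σ(b_i/K_i) = 17.35 / 0.1414 = 122.7 m/day.
Q = K_eq · A · (Δh/L) = 122.7 × 477 × (6.22/17.35) = 20982 m³/day.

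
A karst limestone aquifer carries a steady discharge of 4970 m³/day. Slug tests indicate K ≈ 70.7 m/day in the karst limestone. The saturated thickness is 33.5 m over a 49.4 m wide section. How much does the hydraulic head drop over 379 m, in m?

16.1

Cross-sectional area A = 49.4 × 33.5 = 1655 m².
From Q = K·A·i, i = Q / (K·A) = 4970 / (70.70 × 1655) = 0.04248.
Head loss Δh = i · L = 0.04248 × 379 = 16.10 m.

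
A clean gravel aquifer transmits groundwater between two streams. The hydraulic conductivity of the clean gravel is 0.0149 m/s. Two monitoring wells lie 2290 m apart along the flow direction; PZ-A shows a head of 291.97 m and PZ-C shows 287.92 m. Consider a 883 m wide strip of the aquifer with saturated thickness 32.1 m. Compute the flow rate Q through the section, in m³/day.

64500

Convert K: 0.0149 m/s × 86400 = 1287 m/day.
Cross-sectional area A = 883 × 32.1 = 28344 m².
Hydraulic gradient i = (291.97 − 287.92) / 2290 = 4.05 / 2290 = 0.001769.
Darcy's law: Q = K · A · i = 1287 × 28344 × 0.001769 = 64534 m³/day.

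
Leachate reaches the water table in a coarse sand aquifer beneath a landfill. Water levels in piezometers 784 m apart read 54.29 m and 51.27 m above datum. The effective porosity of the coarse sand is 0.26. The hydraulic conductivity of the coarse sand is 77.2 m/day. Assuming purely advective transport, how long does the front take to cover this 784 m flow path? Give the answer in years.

1.88

Hydraulic gradient i = (54.29 − 51.27) / 784 = 3.02 / 784 = 0.003852.
Darcy flux q = K · i = 77.20 × 0.003852 = 0.2974 m/day.
Seepage velocity v = q / n_e = 0.2974 / 0.26 = 1.144 m/day.
Travel time t = L / v = 784 / 1.144 = 685.5 days = 1.877 years.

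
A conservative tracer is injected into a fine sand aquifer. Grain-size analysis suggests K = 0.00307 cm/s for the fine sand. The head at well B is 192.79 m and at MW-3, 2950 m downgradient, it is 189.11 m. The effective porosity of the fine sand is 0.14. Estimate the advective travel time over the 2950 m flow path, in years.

Convert K: 0.00307 cm/s × 864 = 2.652 m/day.
Hydraulic gradient i = (192.79 − 189.11) / 2950 = 3.68 / 2950 = 0.001247.
Darcy flux q = K · i = 2.652 × 0.001247 = 0.003309 m/day.
Seepage velocity v = q / n_e = 0.003309 / 0.14 = 0.02363 m/day.
Travel time t = L / v = 2950 / 0.02363 = 1.248e+05 days = 341.7 years.

342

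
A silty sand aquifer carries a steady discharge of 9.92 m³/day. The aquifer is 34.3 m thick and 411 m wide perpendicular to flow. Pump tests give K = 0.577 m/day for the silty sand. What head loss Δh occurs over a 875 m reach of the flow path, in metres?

Cross-sectional area A = 411 × 34.3 = 14097 m².
From Q = K·A·i, i = Q / (K·A) = 9.92 / (0.5770 × 14097) = 0.001220.
Head loss Δh = i · L = 0.001220 × 875 = 1.067 m.

1.07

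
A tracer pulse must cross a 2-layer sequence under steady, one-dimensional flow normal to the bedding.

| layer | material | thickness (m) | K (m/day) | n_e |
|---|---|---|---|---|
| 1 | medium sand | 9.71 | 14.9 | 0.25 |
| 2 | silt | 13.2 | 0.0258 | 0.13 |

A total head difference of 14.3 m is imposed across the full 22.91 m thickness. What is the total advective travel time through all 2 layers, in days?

148

With flow normal to the layers, continuity requires the same specific discharge q through every layer.
Σ(b_i/K_i) = 9.71/14.9 + 13.2/0.0258 = 512.3 d.
q = Δh / Σ(b_i/K_i) = 14.3 / 512.3 = 0.02791 m/day.
In each layer the seepage velocity is v_i = q/n_i, so the layer transit time is t_i = b_i·n_i / q:
  layer 1 (medium sand): t_1 = 9.71 × 0.25 / 0.02791 = 86.96 d
  layer 2 (silt): t_2 = 13.2 × 0.13 / 0.02791 = 61.47 d
Total t = Σ t_i = 148.4 days.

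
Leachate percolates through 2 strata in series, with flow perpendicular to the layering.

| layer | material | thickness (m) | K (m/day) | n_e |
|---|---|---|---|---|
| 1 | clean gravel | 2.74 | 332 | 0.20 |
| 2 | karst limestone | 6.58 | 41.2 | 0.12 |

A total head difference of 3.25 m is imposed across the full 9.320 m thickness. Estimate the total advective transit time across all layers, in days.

With flow normal to the layers, continuity requires the same specific discharge q through every layer.
Σ(b_i/K_i) = 2.74/332 + 6.58/41.2 = 0.1680 d.
q = Δh / Σ(b_i/K_i) = 3.25 / 0.1680 = 19.35 m/day.
In each layer the seepage velocity is v_i = q/n_i, so the layer transit time is t_i = b_i·n_i / q:
  layer 1 (clean gravel): t_1 = 2.74 × 0.20 / 19.35 = 0.02832 d
  layer 2 (karst limestone): t_2 = 6.58 × 0.12 / 19.35 = 0.04081 d
Total t = Σ t_i = 0.06913 days.

0.0691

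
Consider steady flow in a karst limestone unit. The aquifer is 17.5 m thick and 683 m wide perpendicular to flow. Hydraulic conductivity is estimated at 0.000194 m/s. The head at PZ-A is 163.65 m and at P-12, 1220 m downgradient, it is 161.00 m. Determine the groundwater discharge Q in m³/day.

Convert K: 0.000194 m/s × 86400 = 16.76 m/day.
Cross-sectional area A = 683 × 17.5 = 11952 m².
Hydraulic gradient i = (163.65 − 161.00) / 1220 = 2.65 / 1220 = 0.002172.
Darcy's law: Q = K · A · i = 16.76 × 11952 × 0.002172 = 435.2 m³/day.

435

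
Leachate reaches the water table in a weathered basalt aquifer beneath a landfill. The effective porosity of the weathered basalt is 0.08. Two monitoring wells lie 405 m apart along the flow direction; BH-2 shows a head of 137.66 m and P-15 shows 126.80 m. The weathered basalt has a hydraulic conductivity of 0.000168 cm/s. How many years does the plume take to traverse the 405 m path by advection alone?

Convert K: 0.000168 cm/s × 864 = 0.1452 m/day.
Hydraulic gradient i = (137.66 − 126.80) / 405 = 10.86 / 405 = 0.02681.
Darcy flux q = K · i = 0.1452 × 0.02681 = 0.003892 m/day.
Seepage velocity v = q / n_e = 0.003892 / 0.08 = 0.04865 m/day.
Travel time t = L / v = 405 / 0.04865 = 8324 days = 22.79 years.

22.8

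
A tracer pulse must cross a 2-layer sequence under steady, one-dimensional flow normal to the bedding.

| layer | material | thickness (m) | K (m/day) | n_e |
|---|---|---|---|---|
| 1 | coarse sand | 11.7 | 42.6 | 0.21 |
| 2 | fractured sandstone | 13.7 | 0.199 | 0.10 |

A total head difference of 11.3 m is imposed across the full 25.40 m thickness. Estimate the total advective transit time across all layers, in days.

With flow normal to the layers, continuity requires the same specific discharge q through every layer.
Σ(b_i/K_i) = 11.7/42.6 + 13.7/0.199 = 69.12 d.
q = Δh / Σ(b_i/K_i) = 11.3 / 69.12 = 0.1635 m/day.
In each layer the seepage velocity is v_i = q/n_i, so the layer transit time is t_i = b_i·n_i / q:
  layer 1 (coarse sand): t_1 = 11.7 × 0.21 / 0.1635 = 15.03 d
  layer 2 (fractured sandstone): t_2 = 13.7 × 0.10 / 0.1635 = 8.380 d
Total t = Σ t_i = 23.41 days.

23.4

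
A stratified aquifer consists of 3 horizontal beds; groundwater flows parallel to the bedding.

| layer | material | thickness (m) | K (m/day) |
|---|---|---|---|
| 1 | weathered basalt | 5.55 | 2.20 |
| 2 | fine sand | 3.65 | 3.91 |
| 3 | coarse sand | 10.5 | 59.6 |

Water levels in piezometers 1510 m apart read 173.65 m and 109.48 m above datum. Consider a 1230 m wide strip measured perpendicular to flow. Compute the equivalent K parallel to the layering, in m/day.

33.1

Flow is parallel to layering, so each bed carries its own Darcy discharge and the transmissivities add.
Σ(K_i·b_i) = 2.20×5.55 + 3.91×3.65 + 59.6×10.5 = 652.3 m²/day.
Total thickness b = 19.70 m, so K_eq = Σ(K_i·b_i)/b = 33.11 m/day.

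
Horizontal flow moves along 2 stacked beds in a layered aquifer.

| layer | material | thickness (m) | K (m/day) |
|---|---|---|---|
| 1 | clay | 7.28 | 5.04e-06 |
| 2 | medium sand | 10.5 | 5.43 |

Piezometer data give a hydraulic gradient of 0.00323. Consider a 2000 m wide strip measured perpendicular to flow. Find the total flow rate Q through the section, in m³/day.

Flow is parallel to layering, so each bed carries its own Darcy discharge and the transmissivities add.
Σ(K_i·b_i) = 5.04e-06×7.28 + 5.43×10.5 = 57.02 m²/day.
Hydraulic gradient i = 0.00323.
Q = Σ(K_i·b_i) · W · i = 57.02 × 2000 × 0.003230 = 368.3 m³/day.

368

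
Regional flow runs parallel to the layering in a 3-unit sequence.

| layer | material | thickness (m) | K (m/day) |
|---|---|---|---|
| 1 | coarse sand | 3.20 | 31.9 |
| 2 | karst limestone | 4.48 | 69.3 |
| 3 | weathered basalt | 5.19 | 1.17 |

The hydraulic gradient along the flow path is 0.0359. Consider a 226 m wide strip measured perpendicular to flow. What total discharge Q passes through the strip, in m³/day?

3400

Flow is parallel to layering, so each bed carries its own Darcy discharge and the transmissivities add.
Σ(K_i·b_i) = 31.9×3.20 + 69.3×4.48 + 1.17×5.19 = 418.6 m²/day.
Hydraulic gradient i = 0.0359.
Q = Σ(K_i·b_i) · W · i = 418.6 × 226 × 0.03590 = 3396 m³/day.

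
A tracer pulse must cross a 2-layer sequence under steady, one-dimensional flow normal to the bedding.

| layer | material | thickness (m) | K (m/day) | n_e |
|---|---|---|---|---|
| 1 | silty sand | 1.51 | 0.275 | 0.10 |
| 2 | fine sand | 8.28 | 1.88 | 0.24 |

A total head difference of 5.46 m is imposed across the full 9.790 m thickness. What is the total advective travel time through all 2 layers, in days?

3.88

With flow normal to the layers, continuity requires the same specific discharge q through every layer.
Σ(b_i/K_i) = 1.51/0.275 + 8.28/1.88 = 9.895 d.
q = Δh / Σ(b_i/K_i) = 5.46 / 9.895 = 0.5518 m/day.
In each layer the seepage velocity is v_i = q/n_i, so the layer transit time is t_i = b_i·n_i / q:
  layer 1 (silty sand): t_1 = 1.51 × 0.10 / 0.5518 = 0.2737 d
  layer 2 (fine sand): t_2 = 8.28 × 0.24 / 0.5518 = 3.601 d
Total t = Σ t_i = 3.875 days.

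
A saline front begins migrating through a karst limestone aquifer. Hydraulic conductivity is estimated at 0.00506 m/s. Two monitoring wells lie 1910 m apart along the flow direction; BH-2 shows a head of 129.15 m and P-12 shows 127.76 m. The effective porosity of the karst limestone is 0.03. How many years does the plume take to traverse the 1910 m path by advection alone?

0.493

Convert K: 0.00506 m/s × 86400 = 437.2 m/day.
Hydraulic gradient i = (129.15 − 127.76) / 1910 = 1.39 / 1910 = 0.0007277.
Darcy flux q = K · i = 437.2 × 0.0007277 = 0.3182 m/day.
Seepage velocity v = q / n_e = 0.3182 / 0.03 = 10.61 m/day.
Travel time t = L / v = 1910 / 10.61 = 180.1 days = 0.4931 years.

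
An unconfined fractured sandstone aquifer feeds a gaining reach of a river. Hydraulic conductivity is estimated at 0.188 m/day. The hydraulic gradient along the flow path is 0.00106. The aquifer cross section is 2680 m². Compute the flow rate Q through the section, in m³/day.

0.534

Hydraulic gradient i = 0.00106.
Darcy's law: Q = K · A · i = 0.1880 × 2680 × 0.001060 = 0.5341 m³/day.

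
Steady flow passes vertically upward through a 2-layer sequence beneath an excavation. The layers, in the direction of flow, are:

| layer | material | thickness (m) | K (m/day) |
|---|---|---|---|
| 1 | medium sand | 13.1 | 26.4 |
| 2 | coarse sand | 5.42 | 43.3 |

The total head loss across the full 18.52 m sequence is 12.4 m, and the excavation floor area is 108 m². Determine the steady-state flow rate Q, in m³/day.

Flow is perpendicular to layering, so the layers act in series and the equivalent K is the thickness-weighted harmonic mean.
Total thickness L = 13.1 + 5.42 = 18.52 m.
Σ(b_i/K_i) = 13.1/26.4 + 5.42/43.3 = 0.6214 d.
K_eq = L / Σ(b_i/K_i) = 18.52 / 0.6214 = 29.80 m/day.
Q = K_eq · A · (Δh/L) = 29.80 × 108 × (12.4/18.52) = 2155 m³/day.

2160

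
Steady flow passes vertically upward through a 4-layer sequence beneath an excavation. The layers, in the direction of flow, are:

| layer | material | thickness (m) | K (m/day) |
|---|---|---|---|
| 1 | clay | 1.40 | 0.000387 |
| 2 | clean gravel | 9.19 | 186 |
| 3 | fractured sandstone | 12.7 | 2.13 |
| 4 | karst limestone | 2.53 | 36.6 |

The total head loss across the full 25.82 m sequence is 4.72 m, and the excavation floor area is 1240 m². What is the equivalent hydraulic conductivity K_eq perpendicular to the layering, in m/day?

Flow is perpendicular to layering, so the layers act in series and the equivalent K is the thickness-weighted harmonic mean.
Total thickness L = 1.40 + 9.19 + 12.7 + 2.53 = 25.82 m.
Σ(b_i/K_i) = 1.40/0.000387 + 9.19/186 + 12.7/2.13 + 2.53/36.6 = 3624 d.
K_eq = L / Σ(b_i/K_i) = 25.82 / 3624 = 0.007125 m/day.

0.00713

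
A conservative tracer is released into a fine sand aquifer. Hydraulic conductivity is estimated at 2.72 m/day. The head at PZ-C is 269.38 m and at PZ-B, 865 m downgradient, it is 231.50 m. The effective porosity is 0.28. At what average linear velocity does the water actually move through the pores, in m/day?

0.425

Hydraulic gradient i = (269.38 − 231.50) / 865 = 37.88 / 865 = 0.04379.
Darcy flux q = K · i = 2.720 × 0.04379 = 0.1191 m/day.
Seepage velocity v = q / n_e = 0.1191 / 0.28 = 0.4254 m/day.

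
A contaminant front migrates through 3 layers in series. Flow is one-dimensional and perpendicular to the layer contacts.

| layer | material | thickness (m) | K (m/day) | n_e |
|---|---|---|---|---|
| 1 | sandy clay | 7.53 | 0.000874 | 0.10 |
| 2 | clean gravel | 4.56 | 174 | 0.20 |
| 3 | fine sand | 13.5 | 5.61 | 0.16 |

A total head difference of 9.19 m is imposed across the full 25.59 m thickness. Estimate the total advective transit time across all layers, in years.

9.82

With flow normal to the layers, continuity requires the same specific discharge q through every layer.
Σ(b_i/K_i) = 7.53/0.000874 + 4.56/174 + 13.5/5.61 = 8618 d.
q = Δh / Σ(b_i/K_i) = 9.19 / 8618 = 0.001066 m/day.
In each layer the seepage velocity is v_i = q/n_i, so the layer transit time is t_i = b_i·n_i / q:
  layer 1 (sandy clay): t_1 = 7.53 × 0.10 / 0.001066 = 706.1 d
  layer 2 (clean gravel): t_2 = 4.56 × 0.20 / 0.001066 = 855.2 d
  layer 3 (fine sand): t_3 = 13.5 × 0.16 / 0.001066 = 2026 d
Total t = Σ t_i = 3587 days = 9.820 years.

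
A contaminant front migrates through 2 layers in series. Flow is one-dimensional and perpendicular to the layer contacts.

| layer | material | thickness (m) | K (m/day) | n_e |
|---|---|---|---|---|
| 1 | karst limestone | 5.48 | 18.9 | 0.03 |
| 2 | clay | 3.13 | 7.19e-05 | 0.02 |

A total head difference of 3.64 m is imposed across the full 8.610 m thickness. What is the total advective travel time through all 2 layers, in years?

7.43

With flow normal to the layers, continuity requires the same specific discharge q through every layer.
Σ(b_i/K_i) = 5.48/18.9 + 3.13/7.19e-05 = 43533 d.
q = Δh / Σ(b_i/K_i) = 3.64 / 43533 = 8.361e-05 m/day.
In each layer the seepage velocity is v_i = q/n_i, so the layer transit time is t_i = b_i·n_i / q:
  layer 1 (karst limestone): t_1 = 5.48 × 0.03 / 8.361e-05 = 1966 d
  layer 2 (clay): t_2 = 3.13 × 0.02 / 8.361e-05 = 748.7 d
Total t = Σ t_i = 2715 days = 7.433 years.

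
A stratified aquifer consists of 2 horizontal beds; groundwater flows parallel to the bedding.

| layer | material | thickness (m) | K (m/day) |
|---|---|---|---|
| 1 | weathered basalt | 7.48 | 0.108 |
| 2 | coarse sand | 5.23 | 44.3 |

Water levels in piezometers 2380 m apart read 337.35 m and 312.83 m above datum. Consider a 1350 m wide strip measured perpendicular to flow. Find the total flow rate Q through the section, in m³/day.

Flow is parallel to layering, so each bed carries its own Darcy discharge and the transmissivities add.
Σ(K_i·b_i) = 0.108×7.48 + 44.3×5.23 = 232.5 m²/day.
Hydraulic gradient i = (337.35 − 312.83) / 2380 = 24.52 / 2380 = 0.01030.
Q = Σ(K_i·b_i) · W · i = 232.5 × 1350 × 0.01030 = 3234 m³/day.

3230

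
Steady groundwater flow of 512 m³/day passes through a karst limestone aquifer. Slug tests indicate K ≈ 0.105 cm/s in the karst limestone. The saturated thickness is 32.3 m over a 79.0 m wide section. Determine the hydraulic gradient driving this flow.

0.00221

Convert K: 0.105 cm/s × 864 = 90.72 m/day.
Cross-sectional area A = 79.0 × 32.3 = 2552 m².
From Q = K·A·i, i = Q / (K·A) = 512 / (90.72 × 2552) = 0.002212.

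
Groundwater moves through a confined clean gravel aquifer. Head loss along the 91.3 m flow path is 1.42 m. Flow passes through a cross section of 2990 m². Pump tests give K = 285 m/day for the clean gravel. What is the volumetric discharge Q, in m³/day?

13300

Hydraulic gradient i = Δh / L = 1.42 / 91.3 = 0.01555.
Darcy's law: Q = K · A · i = 285.0 × 2990 × 0.01555 = 13254 m³/day.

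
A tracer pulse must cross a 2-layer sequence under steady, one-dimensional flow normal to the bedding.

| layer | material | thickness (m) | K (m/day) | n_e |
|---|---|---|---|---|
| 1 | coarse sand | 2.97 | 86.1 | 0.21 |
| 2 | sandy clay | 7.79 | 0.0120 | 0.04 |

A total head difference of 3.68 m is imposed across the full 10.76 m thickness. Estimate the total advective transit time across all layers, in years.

With flow normal to the layers, continuity requires the same specific discharge q through every layer.
Σ(b_i/K_i) = 2.97/86.1 + 7.79/0.0120 = 649.2 d.
q = Δh / Σ(b_i/K_i) = 3.68 / 649.2 = 0.005669 m/day.
In each layer the seepage velocity is v_i = q/n_i, so the layer transit time is t_i = b_i·n_i / q:
  layer 1 (coarse sand): t_1 = 2.97 × 0.21 / 0.005669 = 110.0 d
  layer 2 (sandy clay): t_2 = 7.79 × 0.04 / 0.005669 = 54.97 d
Total t = Σ t_i = 165.0 days = 0.4517 years.

0.452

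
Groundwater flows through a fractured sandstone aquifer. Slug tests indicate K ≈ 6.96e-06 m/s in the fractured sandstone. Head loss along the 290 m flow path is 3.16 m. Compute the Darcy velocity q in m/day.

Convert K: 6.96e-06 m/s × 86400 = 0.6013 m/day.
Hydraulic gradient i = Δh / L = 3.16 / 290 = 0.01090.
Specific discharge q = K · i = 0.6013 × 0.01090 = 0.006553 m/day.

0.00655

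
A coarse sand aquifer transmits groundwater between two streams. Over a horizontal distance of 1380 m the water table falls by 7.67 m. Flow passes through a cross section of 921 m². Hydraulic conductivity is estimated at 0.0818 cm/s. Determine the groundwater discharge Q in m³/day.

362

Convert K: 0.0818 cm/s × 864 = 70.68 m/day.
Hydraulic gradient i = Δh / L = 7.67 / 1380 = 0.005558.
Darcy's law: Q = K · A · i = 70.68 × 921.0 × 0.005558 = 361.8 m³/day.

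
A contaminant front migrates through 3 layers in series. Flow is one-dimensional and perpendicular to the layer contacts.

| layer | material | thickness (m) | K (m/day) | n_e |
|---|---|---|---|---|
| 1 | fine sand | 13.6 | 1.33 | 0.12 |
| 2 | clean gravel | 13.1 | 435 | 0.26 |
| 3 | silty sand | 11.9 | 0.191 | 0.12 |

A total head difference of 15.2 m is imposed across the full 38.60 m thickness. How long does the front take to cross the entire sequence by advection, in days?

With flow normal to the layers, continuity requires the same specific discharge q through every layer.
Σ(b_i/K_i) = 13.6/1.33 + 13.1/435 + 11.9/0.191 = 72.56 d.
q = Δh / Σ(b_i/K_i) = 15.2 / 72.56 = 0.2095 m/day.
In each layer the seepage velocity is v_i = q/n_i, so the layer transit time is t_i = b_i·n_i / q:
  layer 1 (fine sand): t_1 = 13.6 × 0.12 / 0.2095 = 7.791 d
  layer 2 (clean gravel): t_2 = 13.1 × 0.26 / 0.2095 = 16.26 d
  layer 3 (silty sand): t_3 = 11.9 × 0.12 / 0.2095 = 6.817 d
Total t = Σ t_i = 30.87 days.

30.9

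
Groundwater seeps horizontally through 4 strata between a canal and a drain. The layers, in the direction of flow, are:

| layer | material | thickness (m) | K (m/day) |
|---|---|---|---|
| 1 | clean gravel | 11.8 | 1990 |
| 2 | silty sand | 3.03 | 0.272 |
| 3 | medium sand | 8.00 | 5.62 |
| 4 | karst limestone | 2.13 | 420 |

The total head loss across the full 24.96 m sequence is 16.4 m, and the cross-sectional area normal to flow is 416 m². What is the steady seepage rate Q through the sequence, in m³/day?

543

Flow is perpendicular to layering, so the layers act in series and the equivalent K is the thickness-weighted harmonic mean.
Total thickness L = 11.8 + 3.03 + 8.00 + 2.13 = 24.96 m.
Σ(b_i/K_i) = 11.8/1990 + 3.03/0.272 + 8.00/5.62 + 2.13/420 = 12.57 d.
K_eq = L / Σ(b_i/K_i) = 24.96 / 12.57 = 1.985 m/day.
Q = K_eq · A · (Δh/L) = 1.985 × 416 × (16.4/24.96) = 542.6 m³/day.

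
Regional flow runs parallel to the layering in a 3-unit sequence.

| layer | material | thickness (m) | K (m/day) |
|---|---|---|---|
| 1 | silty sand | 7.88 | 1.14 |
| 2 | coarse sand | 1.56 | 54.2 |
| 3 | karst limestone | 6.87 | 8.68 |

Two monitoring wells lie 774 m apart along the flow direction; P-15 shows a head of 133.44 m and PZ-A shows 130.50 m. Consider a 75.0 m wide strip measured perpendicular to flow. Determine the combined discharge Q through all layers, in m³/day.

43.6

Flow is parallel to layering, so each bed carries its own Darcy discharge and the transmissivities add.
Σ(K_i·b_i) = 1.14×7.88 + 54.2×1.56 + 8.68×6.87 = 153.2 m²/day.
Hydraulic gradient i = (133.44 − 130.50) / 774 = 2.94 / 774 = 0.003798.
Q = Σ(K_i·b_i) · W · i = 153.2 × 75.0 × 0.003798 = 43.63 m³/day.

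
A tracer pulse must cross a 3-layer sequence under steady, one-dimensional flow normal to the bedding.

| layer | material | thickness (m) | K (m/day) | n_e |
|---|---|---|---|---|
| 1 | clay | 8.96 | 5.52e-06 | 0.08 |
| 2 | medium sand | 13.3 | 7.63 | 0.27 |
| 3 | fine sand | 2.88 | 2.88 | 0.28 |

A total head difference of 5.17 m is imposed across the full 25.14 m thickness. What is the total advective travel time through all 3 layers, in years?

With flow normal to the layers, continuity requires the same specific discharge q through every layer.
Σ(b_i/K_i) = 8.96/5.52e-06 + 13.3/7.63 + 2.88/2.88 = 1.623e+06 d.
q = Δh / Σ(b_i/K_i) = 5.17 / 1.623e+06 = 3.185e-06 m/day.
In each layer the seepage velocity is v_i = q/n_i, so the layer transit time is t_i = b_i·n_i / q:
  layer 1 (clay): t_1 = 8.96 × 0.08 / 3.185e-06 = 2.250e+05 d
  layer 2 (medium sand): t_2 = 13.3 × 0.27 / 3.185e-06 = 1.127e+06 d
  layer 3 (fine sand): t_3 = 2.88 × 0.28 / 3.185e-06 = 2.532e+05 d
Total t = Σ t_i = 1.606e+06 days = 4396 years.

4400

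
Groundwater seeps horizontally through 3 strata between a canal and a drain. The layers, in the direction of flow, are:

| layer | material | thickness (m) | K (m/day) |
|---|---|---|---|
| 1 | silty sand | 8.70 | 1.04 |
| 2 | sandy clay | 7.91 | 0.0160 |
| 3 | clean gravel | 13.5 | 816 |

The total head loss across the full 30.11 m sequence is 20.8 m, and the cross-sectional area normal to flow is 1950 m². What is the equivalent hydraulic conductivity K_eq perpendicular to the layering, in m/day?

0.0599

Flow is perpendicular to layering, so the layers act in series and the equivalent K is the thickness-weighted harmonic mean.
Total thickness L = 8.70 + 7.91 + 13.5 = 30.11 m.
Σ(b_i/K_i) = 8.70/1.04 + 7.91/0.0160 + 13.5/816 = 502.8 d.
K_eq = L / Σ(b_i/K_i) = 30.11 / 502.8 = 0.05989 m/day.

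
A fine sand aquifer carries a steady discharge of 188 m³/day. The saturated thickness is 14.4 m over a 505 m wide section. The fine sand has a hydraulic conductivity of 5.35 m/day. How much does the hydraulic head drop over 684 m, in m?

Cross-sectional area A = 505 × 14.4 = 7272 m².
From Q = K·A·i, i = Q / (K·A) = 188 / (5.350 × 7272) = 0.004832.
Head loss Δh = i · L = 0.004832 × 684 = 3.305 m.

3.31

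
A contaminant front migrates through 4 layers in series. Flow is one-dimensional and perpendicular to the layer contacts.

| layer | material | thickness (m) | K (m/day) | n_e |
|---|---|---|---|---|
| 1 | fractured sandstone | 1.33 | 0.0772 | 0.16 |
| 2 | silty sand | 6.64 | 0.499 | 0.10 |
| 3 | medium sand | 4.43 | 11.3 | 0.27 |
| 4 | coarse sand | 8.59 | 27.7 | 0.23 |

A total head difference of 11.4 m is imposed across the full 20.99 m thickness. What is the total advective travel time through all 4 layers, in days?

11.1

With flow normal to the layers, continuity requires the same specific discharge q through every layer.
Σ(b_i/K_i) = 1.33/0.0772 + 6.64/0.499 + 4.43/11.3 + 8.59/27.7 = 31.24 d.
q = Δh / Σ(b_i/K_i) = 11.4 / 31.24 = 0.3650 m/day.
In each layer the seepage velocity is v_i = q/n_i, so the layer transit time is t_i = b_i·n_i / q:
  layer 1 (fractured sandstone): t_1 = 1.33 × 0.16 / 0.3650 = 0.5831 d
  layer 2 (silty sand): t_2 = 6.64 × 0.10 / 0.3650 = 1.819 d
  layer 3 (medium sand): t_3 = 4.43 × 0.27 / 0.3650 = 3.277 d
  layer 4 (coarse sand): t_4 = 8.59 × 0.23 / 0.3650 = 5.414 d
Total t = Σ t_i = 11.09 days.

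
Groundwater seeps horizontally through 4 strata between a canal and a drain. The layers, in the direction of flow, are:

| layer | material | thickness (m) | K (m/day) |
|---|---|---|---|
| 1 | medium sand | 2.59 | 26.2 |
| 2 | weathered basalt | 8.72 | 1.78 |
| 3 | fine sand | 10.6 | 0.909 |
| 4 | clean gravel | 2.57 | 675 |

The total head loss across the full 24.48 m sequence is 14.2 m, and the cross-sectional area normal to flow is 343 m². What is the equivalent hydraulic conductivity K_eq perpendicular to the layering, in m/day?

1.47

Flow is perpendicular to layering, so the layers act in series and the equivalent K is the thickness-weighted harmonic mean.
Total thickness L = 2.59 + 8.72 + 10.6 + 2.57 = 24.48 m.
Σ(b_i/K_i) = 2.59/26.2 + 8.72/1.78 + 10.6/0.909 + 2.57/675 = 16.66 d.
K_eq = L / Σ(b_i/K_i) = 24.48 / 16.66 = 1.469 m/day.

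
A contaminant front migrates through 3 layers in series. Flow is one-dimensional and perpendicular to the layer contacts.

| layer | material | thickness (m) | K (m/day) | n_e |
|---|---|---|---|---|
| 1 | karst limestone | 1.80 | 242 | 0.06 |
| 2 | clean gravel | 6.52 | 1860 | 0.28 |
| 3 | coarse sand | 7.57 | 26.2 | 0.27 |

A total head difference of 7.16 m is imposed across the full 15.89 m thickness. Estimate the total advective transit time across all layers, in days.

0.167

With flow normal to the layers, continuity requires the same specific discharge q through every layer.
Σ(b_i/K_i) = 1.80/242 + 6.52/1860 + 7.57/26.2 = 0.2999 d.
q = Δh / Σ(b_i/K_i) = 7.16 / 0.2999 = 23.88 m/day.
In each layer the seepage velocity is v_i = q/n_i, so the layer transit time is t_i = b_i·n_i / q:
  layer 1 (karst limestone): t_1 = 1.80 × 0.06 / 23.88 = 0.004523 d
  layer 2 (clean gravel): t_2 = 6.52 × 0.28 / 23.88 = 0.07646 d
  layer 3 (coarse sand): t_3 = 7.57 × 0.27 / 23.88 = 0.08560 d
Total t = Σ t_i = 0.1666 days.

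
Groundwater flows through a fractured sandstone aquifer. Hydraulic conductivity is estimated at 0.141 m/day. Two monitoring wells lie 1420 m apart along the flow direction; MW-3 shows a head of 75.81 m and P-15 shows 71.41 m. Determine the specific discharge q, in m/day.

Hydraulic gradient i = (75.81 − 71.41) / 1420 = 4.4 / 1420 = 0.003099.
Specific discharge q = K · i = 0.1410 × 0.003099 = 0.0004369 m/day.

0.000437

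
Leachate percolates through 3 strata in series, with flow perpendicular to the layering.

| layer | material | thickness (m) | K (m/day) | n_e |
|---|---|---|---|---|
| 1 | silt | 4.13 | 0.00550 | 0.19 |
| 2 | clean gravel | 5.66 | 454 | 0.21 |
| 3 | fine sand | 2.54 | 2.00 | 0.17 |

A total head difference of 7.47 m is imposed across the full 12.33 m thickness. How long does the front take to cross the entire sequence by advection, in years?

0.663

With flow normal to the layers, continuity requires the same specific discharge q through every layer.
Σ(b_i/K_i) = 4.13/0.00550 + 5.66/454 + 2.54/2.00 = 752.2 d.
q = Δh / Σ(b_i/K_i) = 7.47 / 752.2 = 0.009931 m/day.
In each layer the seepage velocity is v_i = q/n_i, so the layer transit time is t_i = b_i·n_i / q:
  layer 1 (silt): t_1 = 4.13 × 0.19 / 0.009931 = 79.02 d
  layer 2 (clean gravel): t_2 = 5.66 × 0.21 / 0.009931 = 119.7 d
  layer 3 (fine sand): t_3 = 2.54 × 0.17 / 0.009931 = 43.48 d
Total t = Σ t_i = 242.2 days = 0.6631 years.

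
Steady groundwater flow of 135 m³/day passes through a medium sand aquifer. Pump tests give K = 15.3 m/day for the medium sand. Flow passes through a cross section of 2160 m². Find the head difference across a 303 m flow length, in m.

From Q = K·A·i, i = Q / (K·A) = 135 / (15.30 × 2160) = 0.004085.
Head loss Δh = i · L = 0.004085 × 303 = 1.238 m.

1.24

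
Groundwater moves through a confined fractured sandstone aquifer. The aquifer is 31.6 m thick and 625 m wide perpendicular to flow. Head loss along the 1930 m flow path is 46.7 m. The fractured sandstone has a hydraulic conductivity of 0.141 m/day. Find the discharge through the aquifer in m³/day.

Cross-sectional area A = 625 × 31.6 = 19750 m².
Hydraulic gradient i = Δh / L = 46.7 / 1930 = 0.02420.
Darcy's law: Q = K · A · i = 0.1410 × 19750 × 0.02420 = 67.38 m³/day.

67.4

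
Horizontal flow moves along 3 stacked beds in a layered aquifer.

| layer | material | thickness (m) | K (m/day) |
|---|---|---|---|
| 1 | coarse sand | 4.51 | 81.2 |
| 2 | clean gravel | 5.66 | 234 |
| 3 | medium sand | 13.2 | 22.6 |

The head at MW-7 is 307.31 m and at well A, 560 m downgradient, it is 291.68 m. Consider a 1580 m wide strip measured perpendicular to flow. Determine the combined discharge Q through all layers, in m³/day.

Flow is parallel to layering, so each bed carries its own Darcy discharge and the transmissivities add.
Σ(K_i·b_i) = 81.2×4.51 + 234×5.66 + 22.6×13.2 = 1989 m²/day.
Hydraulic gradient i = (307.31 − 291.68) / 560 = 15.63 / 560 = 0.02791.
Q = Σ(K_i·b_i) · W · i = 1989 × 1580 × 0.02791 = 87712 m³/day.

87700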